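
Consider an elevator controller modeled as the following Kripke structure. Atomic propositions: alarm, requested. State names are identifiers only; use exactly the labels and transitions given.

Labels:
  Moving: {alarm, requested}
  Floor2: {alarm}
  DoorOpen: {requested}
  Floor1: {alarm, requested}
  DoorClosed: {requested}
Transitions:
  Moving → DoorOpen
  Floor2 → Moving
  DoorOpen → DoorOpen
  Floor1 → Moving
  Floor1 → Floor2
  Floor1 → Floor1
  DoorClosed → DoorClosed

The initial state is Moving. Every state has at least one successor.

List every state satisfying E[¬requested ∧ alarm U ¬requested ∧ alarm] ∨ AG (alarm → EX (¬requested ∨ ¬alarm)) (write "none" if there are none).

{Moving, Floor2, DoorOpen, DoorClosed}

States satisfying ¬requested ∧ alarm: {Floor2}.
States satisfying E[¬requested ∧ alarm U ¬requested ∧ alarm]: {Floor2}.
States satisfying alarm → EX (¬requested ∨ ¬alarm): {Moving, DoorOpen, Floor1, DoorClosed}.
States satisfying AG (alarm → EX (¬requested ∨ ¬alarm)): {Moving, DoorOpen, DoorClosed}.
States satisfying E[¬requested ∧ alarm U ¬requested ∧ alarm] ∨ AG (alarm → EX (¬requested ∨ ¬alarm)): {Moving, Floor2, DoorOpen, DoorClosed}.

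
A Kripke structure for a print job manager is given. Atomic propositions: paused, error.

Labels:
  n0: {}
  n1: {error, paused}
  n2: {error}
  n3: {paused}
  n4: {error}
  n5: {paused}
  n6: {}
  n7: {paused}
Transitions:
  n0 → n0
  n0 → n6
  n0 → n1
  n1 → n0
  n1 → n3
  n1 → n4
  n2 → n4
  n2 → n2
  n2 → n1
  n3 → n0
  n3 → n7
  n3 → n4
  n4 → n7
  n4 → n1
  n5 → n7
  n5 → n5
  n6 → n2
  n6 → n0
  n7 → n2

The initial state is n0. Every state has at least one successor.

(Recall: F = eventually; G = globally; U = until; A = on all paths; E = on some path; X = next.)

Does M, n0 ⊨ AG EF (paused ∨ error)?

Yes

States satisfying EF (paused ∨ error): {n0, n1, n2, n3, n4, n5, n6, n7}.
States satisfying AG EF (paused ∨ error): {n0, n1, n2, n3, n4, n5, n6, n7}.
Every state reachable from n0 satisfies EF (paused ∨ error).
n0 ∈ Sat(AG EF (paused ∨ error)).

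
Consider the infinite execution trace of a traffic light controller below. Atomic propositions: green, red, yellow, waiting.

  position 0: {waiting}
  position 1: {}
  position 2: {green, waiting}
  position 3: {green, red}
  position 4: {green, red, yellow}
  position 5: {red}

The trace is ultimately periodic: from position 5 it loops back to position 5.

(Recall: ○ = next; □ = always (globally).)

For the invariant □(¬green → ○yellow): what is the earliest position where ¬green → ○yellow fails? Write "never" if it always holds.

At position 0 the labels are {waiting} and the next position 1 has {}, so ¬green → ○yellow is false there. This is the first violation.

0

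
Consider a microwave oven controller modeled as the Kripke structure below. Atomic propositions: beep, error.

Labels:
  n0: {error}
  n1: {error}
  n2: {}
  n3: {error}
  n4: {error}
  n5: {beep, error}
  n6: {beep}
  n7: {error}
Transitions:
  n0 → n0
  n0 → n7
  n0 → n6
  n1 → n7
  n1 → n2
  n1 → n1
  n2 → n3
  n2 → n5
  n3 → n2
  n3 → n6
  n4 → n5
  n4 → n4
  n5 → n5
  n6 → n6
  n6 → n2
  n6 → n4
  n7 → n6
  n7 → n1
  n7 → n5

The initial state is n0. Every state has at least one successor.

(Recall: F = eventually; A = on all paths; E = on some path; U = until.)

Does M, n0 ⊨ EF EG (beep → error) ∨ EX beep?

Yes

States satisfying EG (beep → error): {n0, n1, n2, n3, n4, n5, n7}.
States satisfying EF EG (beep → error): {n0, n1, n2, n3, n4, n5, n6, n7}.
States satisfying beep: {n5, n6}.
States satisfying EX beep: {n0, n2, n3, n4, n5, n6, n7}.
States satisfying EF EG (beep → error) ∨ EX beep: {n0, n1, n2, n3, n4, n5, n6, n7}.
n0 ∈ Sat(EF EG (beep → error) ∨ EX beep).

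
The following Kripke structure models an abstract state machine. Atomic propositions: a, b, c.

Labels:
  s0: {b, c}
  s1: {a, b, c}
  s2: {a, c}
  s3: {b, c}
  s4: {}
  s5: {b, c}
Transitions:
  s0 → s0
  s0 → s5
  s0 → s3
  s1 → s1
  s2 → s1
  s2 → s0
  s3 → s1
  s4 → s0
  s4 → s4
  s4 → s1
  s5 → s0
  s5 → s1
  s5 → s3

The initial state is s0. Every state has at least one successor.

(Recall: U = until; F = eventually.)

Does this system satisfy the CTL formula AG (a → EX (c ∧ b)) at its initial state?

Satisfied

States satisfying a → EX (c ∧ b): {s0, s1, s2, s3, s4, s5}.
States satisfying AG (a → EX (c ∧ b)): {s0, s1, s2, s3, s4, s5}.
Every state reachable from s0 satisfies a → EX (c ∧ b).
s0 ∈ Sat(AG (a → EX (c ∧ b))).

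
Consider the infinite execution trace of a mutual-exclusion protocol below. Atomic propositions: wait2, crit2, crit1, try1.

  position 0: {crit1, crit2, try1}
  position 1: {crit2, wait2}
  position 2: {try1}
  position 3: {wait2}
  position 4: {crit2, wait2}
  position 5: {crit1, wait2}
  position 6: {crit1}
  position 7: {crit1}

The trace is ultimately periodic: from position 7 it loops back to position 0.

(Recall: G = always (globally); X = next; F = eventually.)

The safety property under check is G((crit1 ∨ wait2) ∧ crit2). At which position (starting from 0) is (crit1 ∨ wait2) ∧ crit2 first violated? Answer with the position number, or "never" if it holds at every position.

2

Check (crit1 ∨ wait2) ∧ crit2 at each position in order: 0 ✓, 1 ✓.
At position 2 the labels are {try1}, so (crit1 ∨ wait2) ∧ crit2 is false there. This is the first violation.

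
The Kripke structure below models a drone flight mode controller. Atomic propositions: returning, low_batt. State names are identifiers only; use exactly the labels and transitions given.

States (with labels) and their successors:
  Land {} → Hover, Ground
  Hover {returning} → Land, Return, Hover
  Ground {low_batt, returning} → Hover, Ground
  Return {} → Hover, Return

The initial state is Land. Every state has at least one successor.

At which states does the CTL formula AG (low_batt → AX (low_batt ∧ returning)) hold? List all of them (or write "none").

States satisfying low_batt → AX (low_batt ∧ returning): {Land, Hover, Return}.
States satisfying AG (low_batt → AX (low_batt ∧ returning)): ∅.

none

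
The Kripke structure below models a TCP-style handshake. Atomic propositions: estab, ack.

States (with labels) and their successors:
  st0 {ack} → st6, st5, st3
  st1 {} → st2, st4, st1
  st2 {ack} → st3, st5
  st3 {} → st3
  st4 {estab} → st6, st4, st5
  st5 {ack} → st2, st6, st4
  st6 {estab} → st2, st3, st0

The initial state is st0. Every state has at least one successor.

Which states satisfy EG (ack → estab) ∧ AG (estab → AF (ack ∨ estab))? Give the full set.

States satisfying ack → estab: {st1, st3, st4, st6}.
States satisfying EG (ack → estab): {st1, st3, st4, st6}.
States satisfying estab → AF (ack ∨ estab): {st0, st1, st2, st3, st4, st5, st6}.
States satisfying AG (estab → AF (ack ∨ estab)): {st0, st1, st2, st3, st4, st5, st6}.
States satisfying EG (ack → estab) ∧ AG (estab → AF (ack ∨ estab)): {st1, st3, st4, st6}.

{st1, st3, st4, st6}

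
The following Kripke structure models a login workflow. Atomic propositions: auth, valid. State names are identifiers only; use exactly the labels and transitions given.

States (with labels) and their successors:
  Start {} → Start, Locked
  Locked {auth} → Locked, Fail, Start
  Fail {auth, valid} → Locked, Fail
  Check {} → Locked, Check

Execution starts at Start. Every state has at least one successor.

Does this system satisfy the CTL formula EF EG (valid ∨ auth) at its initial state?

States satisfying EG (valid ∨ auth): {Locked, Fail}.
States satisfying EF EG (valid ∨ auth): {Start, Locked, Fail, Check}.
Some path from Start reaches a state where EG (valid ∨ auth) holds.
Start ∈ Sat(EF EG (valid ∨ auth)).

Holds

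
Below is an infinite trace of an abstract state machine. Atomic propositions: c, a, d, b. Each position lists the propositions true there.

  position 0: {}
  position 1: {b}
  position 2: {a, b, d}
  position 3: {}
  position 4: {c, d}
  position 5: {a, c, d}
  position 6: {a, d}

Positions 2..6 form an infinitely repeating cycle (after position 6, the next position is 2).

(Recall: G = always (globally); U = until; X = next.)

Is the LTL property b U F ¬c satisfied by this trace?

Yes

Walking from position 0: F ¬c first holds at position 0, and b holds at every earlier position along the way, so b U F ¬c holds.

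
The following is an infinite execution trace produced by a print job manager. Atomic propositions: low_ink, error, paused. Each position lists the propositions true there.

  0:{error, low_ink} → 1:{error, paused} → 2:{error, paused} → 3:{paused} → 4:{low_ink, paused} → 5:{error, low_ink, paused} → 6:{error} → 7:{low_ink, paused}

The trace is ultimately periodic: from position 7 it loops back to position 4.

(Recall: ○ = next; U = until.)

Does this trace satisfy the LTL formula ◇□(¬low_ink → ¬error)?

□(¬low_ink → ¬error) is false at every position 0..7, so it never becomes true and ◇□(¬low_ink → ¬error) fails.

No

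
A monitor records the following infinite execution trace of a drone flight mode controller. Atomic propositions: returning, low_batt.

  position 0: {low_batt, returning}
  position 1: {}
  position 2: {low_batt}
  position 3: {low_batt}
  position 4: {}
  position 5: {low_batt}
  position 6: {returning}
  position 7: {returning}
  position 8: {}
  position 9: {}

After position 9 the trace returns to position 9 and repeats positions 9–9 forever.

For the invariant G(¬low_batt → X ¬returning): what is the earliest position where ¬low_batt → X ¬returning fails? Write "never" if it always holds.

Check ¬low_batt → X ¬returning at each position in order: 0 ✓, 1 ✓, 2 ✓, 3 ✓, 4 ✓, 5 ✓.
At position 6 the labels are {returning} and the next position 7 has {returning}, so ¬low_batt → X ¬returning is false there. This is the first violation.

6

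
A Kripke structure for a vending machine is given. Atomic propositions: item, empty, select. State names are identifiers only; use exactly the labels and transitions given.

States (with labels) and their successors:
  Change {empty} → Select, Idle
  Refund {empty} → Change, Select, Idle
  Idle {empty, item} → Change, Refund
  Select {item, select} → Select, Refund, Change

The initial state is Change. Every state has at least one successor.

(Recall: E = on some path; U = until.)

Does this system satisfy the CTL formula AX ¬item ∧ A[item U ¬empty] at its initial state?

Violated

States satisfying ¬item: {Change, Refund}.
States satisfying AX ¬item: {Idle}.
States satisfying item: {Idle, Select}.
States satisfying ¬empty: {Select}.
States satisfying A[item U ¬empty]: {Select}.
States satisfying AX ¬item ∧ A[item U ¬empty]: ∅.
Change ∉ Sat(AX ¬item ∧ A[item U ¬empty]).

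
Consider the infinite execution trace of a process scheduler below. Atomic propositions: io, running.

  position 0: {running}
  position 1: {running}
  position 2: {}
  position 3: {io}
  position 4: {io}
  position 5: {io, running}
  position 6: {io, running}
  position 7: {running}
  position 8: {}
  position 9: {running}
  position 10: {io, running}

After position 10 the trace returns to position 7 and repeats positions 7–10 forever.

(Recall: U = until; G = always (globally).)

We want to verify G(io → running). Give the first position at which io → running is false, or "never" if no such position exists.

Check io → running at each position in order: 0 ✓, 1 ✓, 2 ✓.
At position 3 the labels are {io}, so io → running is false there. This is the first violation.

3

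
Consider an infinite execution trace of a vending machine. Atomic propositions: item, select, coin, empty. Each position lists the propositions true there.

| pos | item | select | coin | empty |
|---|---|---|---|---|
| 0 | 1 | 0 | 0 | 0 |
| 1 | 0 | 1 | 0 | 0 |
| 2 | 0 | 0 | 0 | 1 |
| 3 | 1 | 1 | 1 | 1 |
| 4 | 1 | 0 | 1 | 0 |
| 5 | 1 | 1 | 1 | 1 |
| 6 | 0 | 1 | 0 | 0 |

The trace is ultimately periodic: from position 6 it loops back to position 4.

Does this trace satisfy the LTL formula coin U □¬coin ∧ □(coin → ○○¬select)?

No

Walking from position 0: at position 0, □¬coin has not yet held and coin fails, so coin U □¬coin is false.
coin → ○○¬select must hold at every position from 0 onward. It fails at position 3, so □(coin → ○○¬select) is false.
Positions where coin holds: 3, 4, 5.
Check ○○¬select at each: 3→fails, 4→fails, 5→ok.
At position 0: coin U □¬coin is false; □(coin → ○○¬select) is false; so coin U □¬coin ∧ □(coin → ○○¬select) is false.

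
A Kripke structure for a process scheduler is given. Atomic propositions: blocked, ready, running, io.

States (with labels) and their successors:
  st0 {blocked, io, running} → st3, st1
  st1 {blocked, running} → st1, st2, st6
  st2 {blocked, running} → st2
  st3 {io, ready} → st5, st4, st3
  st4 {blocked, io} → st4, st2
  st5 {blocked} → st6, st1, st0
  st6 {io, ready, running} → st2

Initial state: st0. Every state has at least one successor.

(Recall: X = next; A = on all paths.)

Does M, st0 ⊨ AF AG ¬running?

No

States satisfying AG ¬running: ∅.
States satisfying AF AG ¬running: ∅.
There is a path from st0 along which AG ¬running never holds.
st0 ∉ Sat(AF AG ¬running).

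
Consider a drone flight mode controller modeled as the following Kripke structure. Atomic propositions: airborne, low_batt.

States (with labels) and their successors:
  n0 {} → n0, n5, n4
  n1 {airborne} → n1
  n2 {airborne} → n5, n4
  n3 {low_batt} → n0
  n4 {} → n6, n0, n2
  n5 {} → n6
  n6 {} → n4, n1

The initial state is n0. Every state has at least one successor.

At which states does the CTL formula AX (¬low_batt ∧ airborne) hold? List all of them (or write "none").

{n1}

States satisfying ¬low_batt ∧ airborne: {n1, n2}.
States satisfying AX (¬low_batt ∧ airborne): {n1}.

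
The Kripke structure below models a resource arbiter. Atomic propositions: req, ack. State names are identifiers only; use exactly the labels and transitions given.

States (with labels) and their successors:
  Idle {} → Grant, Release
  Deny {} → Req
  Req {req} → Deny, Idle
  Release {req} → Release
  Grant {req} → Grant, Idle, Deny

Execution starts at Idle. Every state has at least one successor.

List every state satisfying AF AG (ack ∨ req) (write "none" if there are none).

{Release}

States satisfying AG (ack ∨ req): {Release}.
States satisfying AF AG (ack ∨ req): {Release}.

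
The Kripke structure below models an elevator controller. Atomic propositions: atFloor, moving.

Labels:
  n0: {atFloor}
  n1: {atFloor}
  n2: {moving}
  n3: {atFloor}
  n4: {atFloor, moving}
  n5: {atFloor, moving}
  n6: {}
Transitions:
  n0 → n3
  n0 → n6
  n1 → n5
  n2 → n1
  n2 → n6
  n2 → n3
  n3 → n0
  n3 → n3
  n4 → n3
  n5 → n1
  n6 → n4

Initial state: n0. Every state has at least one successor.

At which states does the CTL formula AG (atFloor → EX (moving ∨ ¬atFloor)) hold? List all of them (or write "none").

none

States satisfying atFloor → EX (moving ∨ ¬atFloor): {n0, n1, n2, n6}.
States satisfying AG (atFloor → EX (moving ∨ ¬atFloor)): ∅.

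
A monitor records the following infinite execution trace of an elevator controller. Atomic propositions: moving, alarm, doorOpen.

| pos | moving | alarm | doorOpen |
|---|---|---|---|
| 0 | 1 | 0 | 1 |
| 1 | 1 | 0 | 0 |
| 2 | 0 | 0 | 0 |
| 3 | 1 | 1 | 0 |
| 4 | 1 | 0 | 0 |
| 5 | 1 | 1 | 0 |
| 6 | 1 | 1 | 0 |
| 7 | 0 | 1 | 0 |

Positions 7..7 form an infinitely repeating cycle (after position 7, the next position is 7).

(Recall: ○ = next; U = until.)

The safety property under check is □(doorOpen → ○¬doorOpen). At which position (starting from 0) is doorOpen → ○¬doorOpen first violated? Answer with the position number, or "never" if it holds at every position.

never

doorOpen → ○¬doorOpen holds at every position 0..7, and those are all the positions the trace ever visits, so the invariant □(doorOpen → ○¬doorOpen) is never violated.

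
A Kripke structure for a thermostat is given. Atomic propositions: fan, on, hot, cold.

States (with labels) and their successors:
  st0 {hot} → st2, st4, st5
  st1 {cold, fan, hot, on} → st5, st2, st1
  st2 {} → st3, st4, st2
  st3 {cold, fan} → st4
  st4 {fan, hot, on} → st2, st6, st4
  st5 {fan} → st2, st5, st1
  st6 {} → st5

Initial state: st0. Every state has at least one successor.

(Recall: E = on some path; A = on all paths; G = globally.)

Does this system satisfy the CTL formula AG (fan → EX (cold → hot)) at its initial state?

Yes

States satisfying fan → EX (cold → hot): {st0, st1, st2, st3, st4, st5, st6}.
States satisfying AG (fan → EX (cold → hot)): {st0, st1, st2, st3, st4, st5, st6}.
Every state reachable from st0 satisfies fan → EX (cold → hot).
st0 ∈ Sat(AG (fan → EX (cold → hot))).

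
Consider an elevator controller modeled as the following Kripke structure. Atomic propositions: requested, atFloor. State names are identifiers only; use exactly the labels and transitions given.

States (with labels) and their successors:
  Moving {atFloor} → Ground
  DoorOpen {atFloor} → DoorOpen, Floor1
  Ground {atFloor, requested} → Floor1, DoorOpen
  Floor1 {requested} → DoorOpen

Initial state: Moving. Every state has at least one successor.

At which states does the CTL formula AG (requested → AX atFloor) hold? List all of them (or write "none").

{DoorOpen, Floor1}

States satisfying requested → AX atFloor: {Moving, DoorOpen, Floor1}.
States satisfying AG (requested → AX atFloor): {DoorOpen, Floor1}.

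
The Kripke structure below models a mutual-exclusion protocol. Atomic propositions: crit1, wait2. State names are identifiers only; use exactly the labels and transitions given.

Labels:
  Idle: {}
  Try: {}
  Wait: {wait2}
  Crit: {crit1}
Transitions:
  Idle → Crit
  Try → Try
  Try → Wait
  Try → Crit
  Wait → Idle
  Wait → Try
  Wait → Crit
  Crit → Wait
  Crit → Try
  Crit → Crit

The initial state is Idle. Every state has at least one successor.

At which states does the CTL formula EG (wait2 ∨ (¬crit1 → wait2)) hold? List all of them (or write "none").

{Wait, Crit}

States satisfying wait2 ∨ (¬crit1 → wait2): {Wait, Crit}.
States satisfying EG (wait2 ∨ (¬crit1 → wait2)): {Wait, Crit}.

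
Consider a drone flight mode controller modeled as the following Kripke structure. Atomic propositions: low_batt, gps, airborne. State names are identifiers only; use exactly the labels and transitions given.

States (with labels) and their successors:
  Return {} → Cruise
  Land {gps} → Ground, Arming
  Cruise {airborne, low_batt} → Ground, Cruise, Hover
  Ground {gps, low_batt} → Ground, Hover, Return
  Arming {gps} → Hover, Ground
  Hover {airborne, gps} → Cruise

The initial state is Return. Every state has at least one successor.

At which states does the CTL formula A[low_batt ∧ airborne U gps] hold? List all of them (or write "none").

{Land, Ground, Arming, Hover}

States satisfying low_batt ∧ airborne: {Cruise}.
States satisfying gps: {Land, Ground, Arming, Hover}.
States satisfying A[low_batt ∧ airborne U gps]: {Land, Ground, Arming, Hover}.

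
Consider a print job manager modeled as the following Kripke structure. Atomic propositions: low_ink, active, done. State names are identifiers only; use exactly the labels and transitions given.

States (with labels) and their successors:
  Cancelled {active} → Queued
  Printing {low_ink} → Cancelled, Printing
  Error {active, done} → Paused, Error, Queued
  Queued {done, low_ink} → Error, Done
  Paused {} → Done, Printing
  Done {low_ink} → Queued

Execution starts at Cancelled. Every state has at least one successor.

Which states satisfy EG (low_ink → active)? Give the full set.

States satisfying low_ink → active: {Cancelled, Error, Paused}.
States satisfying EG (low_ink → active): {Error}.

{Error}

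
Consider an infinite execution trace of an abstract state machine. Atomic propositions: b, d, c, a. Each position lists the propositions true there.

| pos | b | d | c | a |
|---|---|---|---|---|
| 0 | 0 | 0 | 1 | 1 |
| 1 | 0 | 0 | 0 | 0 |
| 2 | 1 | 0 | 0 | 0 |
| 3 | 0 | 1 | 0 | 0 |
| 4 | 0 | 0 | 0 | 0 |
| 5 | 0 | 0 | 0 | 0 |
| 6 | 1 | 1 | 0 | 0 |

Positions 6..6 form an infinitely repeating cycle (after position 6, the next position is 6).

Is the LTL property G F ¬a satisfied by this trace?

F ¬a holds at every position 0..6, and those are all positions ever visited, so G F ¬a holds.

Satisfied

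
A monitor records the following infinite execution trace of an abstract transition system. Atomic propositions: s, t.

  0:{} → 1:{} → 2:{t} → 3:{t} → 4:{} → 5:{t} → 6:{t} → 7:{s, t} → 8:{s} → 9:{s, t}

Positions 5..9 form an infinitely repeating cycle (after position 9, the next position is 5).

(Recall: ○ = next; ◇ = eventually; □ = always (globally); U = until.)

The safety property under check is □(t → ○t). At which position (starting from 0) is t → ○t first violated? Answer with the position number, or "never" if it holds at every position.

Check t → ○t at each position in order: 0 ✓, 1 ✓, 2 ✓.
At position 3 the labels are {t} and the next position 4 has {}, so t → ○t is false there. This is the first violation.

3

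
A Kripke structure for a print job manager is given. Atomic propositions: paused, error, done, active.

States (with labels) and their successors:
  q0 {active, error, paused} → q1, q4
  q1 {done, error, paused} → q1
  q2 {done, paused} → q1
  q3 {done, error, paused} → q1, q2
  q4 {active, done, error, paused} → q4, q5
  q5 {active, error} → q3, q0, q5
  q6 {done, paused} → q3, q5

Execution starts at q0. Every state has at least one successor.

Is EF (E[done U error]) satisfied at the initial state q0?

States satisfying E[done U error]: {q0, q1, q2, q3, q4, q5, q6}.
States satisfying EF (E[done U error]): {q0, q1, q2, q3, q4, q5, q6}.
Some path from q0 reaches a state where E[done U error] holds.
q0 ∈ Sat(EF (E[done U error])).

Holds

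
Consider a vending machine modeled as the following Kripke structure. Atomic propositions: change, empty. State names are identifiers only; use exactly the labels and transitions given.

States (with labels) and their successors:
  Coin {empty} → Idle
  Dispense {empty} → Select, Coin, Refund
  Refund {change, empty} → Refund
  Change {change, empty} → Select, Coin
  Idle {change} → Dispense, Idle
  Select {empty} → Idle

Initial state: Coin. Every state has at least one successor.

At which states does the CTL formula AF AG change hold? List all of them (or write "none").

States satisfying AG change: {Refund}.
States satisfying AF AG change: {Refund}.

{Refund}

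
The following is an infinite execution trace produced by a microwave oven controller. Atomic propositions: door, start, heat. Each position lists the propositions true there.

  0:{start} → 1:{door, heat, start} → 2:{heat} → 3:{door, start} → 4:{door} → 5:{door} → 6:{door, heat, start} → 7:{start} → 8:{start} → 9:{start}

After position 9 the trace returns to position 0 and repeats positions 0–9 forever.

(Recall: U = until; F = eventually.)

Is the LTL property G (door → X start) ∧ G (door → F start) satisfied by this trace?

door → X start must hold at every position from 0 onward. It fails at position 1, so G (door → X start) is false.
Positions where door holds: 1, 3, 4, 5, 6.
Check X start at each: 1→fails, 3→fails, 4→fails, 5→ok, 6→ok.
door → F start holds at every position 0..9, and those are all positions ever visited, so G (door → F start) holds.
Positions where door holds: 1, 3, 4, 5, 6.
Check F start at each: 1→ok, 3→ok, 4→ok, 5→ok, 6→ok.
At position 0: G (door → X start) is false; G (door → F start) is true; so G (door → X start) ∧ G (door → F start) is false.

Violated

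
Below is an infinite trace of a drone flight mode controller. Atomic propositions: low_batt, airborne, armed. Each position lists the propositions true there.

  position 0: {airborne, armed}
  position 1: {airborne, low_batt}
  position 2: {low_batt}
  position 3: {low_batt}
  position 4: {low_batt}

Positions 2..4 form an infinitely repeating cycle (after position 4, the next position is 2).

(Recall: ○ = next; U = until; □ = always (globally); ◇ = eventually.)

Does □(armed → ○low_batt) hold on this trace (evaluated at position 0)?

armed → ○low_batt holds at every position 0..4, and those are all positions ever visited, so □(armed → ○low_batt) holds.
Positions where armed holds: 0.
Check ○low_batt at each: 0→ok.

Satisfied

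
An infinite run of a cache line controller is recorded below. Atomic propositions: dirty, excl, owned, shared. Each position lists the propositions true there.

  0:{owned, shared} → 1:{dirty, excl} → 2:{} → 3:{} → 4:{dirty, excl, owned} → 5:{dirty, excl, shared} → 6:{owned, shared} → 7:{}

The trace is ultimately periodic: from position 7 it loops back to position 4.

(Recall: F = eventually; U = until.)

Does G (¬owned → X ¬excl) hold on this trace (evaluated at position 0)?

Does not hold

¬owned → X ¬excl must hold at every position from 0 onward. It fails at position 3, so G (¬owned → X ¬excl) is false.
Positions where ¬owned holds: 1, 2, 3, 5, 7.
Check X ¬excl at each: 1→ok, 2→ok, 3→fails, 5→ok, 7→fails.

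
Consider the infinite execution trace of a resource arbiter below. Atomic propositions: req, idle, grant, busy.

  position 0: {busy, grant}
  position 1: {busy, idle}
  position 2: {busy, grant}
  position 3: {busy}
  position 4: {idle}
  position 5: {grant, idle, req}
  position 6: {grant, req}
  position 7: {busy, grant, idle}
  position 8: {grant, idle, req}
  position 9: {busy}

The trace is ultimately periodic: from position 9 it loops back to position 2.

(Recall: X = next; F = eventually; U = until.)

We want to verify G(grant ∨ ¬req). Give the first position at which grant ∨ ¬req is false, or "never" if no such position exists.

never

grant ∨ ¬req holds at every position 0..9, and those are all the positions the trace ever visits, so the invariant G(grant ∨ ¬req) is never violated.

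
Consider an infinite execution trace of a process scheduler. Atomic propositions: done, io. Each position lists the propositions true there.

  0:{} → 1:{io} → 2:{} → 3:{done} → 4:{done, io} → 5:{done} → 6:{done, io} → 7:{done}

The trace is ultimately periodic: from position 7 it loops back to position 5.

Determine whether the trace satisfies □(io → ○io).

Does not hold

io → ○io must hold at every position from 0 onward. It fails at position 1, so □(io → ○io) is false.
Positions where io holds: 1, 4, 6.
Check ○io at each: 1→fails, 4→fails, 6→fails.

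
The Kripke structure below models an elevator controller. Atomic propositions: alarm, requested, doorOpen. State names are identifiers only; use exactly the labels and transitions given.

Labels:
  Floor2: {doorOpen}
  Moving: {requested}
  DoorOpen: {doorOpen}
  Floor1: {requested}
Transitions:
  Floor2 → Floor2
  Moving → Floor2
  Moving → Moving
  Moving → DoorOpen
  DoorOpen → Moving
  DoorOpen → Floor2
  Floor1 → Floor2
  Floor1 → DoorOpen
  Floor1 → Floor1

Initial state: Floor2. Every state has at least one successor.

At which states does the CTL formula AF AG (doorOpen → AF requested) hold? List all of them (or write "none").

none

States satisfying AG (doorOpen → AF requested): ∅.
States satisfying AF AG (doorOpen → AF requested): ∅.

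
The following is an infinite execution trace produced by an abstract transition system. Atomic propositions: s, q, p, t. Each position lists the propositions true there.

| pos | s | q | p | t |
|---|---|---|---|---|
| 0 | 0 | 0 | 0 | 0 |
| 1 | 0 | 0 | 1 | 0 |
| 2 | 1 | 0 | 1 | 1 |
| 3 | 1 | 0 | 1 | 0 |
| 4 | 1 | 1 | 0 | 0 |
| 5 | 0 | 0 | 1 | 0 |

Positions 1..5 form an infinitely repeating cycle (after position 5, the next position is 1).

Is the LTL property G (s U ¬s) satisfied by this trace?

s U ¬s holds at every position 0..5, and those are all positions ever visited, so G (s U ¬s) holds.

Yes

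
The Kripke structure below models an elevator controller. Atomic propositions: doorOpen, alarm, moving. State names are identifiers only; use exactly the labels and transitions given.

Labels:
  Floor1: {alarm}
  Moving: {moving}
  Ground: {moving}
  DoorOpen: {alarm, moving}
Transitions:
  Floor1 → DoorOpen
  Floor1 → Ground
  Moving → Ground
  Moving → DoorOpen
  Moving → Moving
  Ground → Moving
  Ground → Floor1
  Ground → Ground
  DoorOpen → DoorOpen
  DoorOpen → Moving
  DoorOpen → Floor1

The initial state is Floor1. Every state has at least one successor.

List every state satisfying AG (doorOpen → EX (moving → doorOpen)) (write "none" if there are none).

{Floor1, Moving, Ground, DoorOpen}

States satisfying doorOpen → EX (moving → doorOpen): {Floor1, Moving, Ground, DoorOpen}.
States satisfying AG (doorOpen → EX (moving → doorOpen)): {Floor1, Moving, Ground, DoorOpen}.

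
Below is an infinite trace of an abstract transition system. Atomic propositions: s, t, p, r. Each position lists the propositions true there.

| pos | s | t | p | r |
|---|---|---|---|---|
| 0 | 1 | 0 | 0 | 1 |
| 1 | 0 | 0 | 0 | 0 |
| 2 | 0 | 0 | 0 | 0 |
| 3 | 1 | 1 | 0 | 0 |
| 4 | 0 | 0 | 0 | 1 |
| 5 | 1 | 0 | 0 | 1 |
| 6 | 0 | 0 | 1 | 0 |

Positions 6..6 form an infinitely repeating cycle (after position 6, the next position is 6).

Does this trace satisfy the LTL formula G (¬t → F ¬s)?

¬t → F ¬s holds at every position 0..6, and those are all positions ever visited, so G (¬t → F ¬s) holds.
Positions where ¬t holds: 0, 1, 2, 4, 5, 6.
Check F ¬s at each: 0→ok, 1→ok, 2→ok, 4→ok, 5→ok, 6→ok.

Yes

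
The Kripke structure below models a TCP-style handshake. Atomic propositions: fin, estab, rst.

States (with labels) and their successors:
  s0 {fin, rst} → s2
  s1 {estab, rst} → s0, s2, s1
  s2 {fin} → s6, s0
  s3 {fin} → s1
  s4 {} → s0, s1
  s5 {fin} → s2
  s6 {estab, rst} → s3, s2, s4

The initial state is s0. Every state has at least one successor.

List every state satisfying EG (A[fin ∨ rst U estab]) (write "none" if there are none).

{s1, s3, s6}

States satisfying A[fin ∨ rst U estab]: {s1, s3, s6}.
States satisfying EG (A[fin ∨ rst U estab]): {s1, s3, s6}.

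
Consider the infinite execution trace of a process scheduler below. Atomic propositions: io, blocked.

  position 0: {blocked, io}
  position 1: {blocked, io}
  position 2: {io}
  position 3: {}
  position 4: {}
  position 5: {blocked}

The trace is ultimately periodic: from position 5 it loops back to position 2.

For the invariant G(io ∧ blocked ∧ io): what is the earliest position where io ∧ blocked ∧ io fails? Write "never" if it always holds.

Check io ∧ blocked ∧ io at each position in order: 0 ✓, 1 ✓.
At position 2 the labels are {io}, so io ∧ blocked ∧ io is false there. This is the first violation.

2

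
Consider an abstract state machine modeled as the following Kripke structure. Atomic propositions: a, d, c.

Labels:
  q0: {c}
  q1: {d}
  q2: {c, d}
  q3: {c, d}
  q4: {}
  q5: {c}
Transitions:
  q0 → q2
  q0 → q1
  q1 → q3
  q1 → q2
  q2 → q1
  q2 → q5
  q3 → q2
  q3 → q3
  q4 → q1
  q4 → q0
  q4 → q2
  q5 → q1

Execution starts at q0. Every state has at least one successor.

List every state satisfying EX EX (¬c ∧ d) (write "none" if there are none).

States satisfying EX (¬c ∧ d): {q0, q2, q4, q5}.
States satisfying EX EX (¬c ∧ d): {q0, q1, q2, q3, q4}.

{q0, q1, q2, q3, q4}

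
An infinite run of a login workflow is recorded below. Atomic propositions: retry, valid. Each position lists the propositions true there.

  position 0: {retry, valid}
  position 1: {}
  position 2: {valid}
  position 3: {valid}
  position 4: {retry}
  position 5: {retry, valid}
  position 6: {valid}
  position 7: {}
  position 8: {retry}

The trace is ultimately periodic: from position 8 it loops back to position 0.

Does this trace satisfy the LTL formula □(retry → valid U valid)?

Violated

retry → valid U valid must hold at every position from 0 onward. It fails at position 4, so □(retry → valid U valid) is false.
Positions where retry holds: 0, 4, 5, 8.
Check valid U valid at each: 0→ok, 4→fails, 5→ok, 8→fails.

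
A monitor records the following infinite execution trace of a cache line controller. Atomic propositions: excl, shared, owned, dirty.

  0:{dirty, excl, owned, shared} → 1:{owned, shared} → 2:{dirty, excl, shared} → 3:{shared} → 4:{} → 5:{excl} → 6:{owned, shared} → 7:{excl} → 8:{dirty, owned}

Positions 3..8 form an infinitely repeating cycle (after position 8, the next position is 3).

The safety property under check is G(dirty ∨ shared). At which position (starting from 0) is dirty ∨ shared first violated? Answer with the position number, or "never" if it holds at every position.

4

Check dirty ∨ shared at each position in order: 0 ✓, 1 ✓, 2 ✓, 3 ✓.
At position 4 the labels are {}, so dirty ∨ shared is false there. This is the first violation.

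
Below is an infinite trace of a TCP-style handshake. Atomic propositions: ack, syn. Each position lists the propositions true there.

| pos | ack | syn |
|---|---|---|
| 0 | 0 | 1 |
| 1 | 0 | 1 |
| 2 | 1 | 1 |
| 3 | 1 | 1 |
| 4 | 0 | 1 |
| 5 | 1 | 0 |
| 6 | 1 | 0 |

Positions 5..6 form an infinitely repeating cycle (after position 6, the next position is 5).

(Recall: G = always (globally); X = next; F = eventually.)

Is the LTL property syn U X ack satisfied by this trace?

Walking from position 0: X ack first holds at position 1, and syn holds at every earlier position along the way, so syn U X ack holds.

Holds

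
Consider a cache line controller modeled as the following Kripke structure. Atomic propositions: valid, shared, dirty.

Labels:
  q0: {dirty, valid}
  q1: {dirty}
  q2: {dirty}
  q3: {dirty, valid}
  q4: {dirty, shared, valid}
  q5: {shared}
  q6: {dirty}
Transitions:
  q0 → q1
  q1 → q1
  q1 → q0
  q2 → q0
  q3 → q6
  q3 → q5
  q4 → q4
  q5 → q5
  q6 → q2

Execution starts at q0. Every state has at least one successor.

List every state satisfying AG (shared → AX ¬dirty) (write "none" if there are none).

{q0, q1, q2, q3, q5, q6}

States satisfying shared → AX ¬dirty: {q0, q1, q2, q3, q5, q6}.
States satisfying AG (shared → AX ¬dirty): {q0, q1, q2, q3, q5, q6}.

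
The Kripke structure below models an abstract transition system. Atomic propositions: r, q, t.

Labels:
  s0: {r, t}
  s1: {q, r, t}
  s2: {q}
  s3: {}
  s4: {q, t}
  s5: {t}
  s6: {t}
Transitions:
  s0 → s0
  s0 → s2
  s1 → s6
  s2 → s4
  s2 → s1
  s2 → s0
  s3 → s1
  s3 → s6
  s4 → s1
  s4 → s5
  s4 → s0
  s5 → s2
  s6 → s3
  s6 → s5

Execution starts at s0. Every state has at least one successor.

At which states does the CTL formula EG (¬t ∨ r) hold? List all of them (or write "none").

{s0, s2}

States satisfying ¬t ∨ r: {s0, s1, s2, s3}.
States satisfying EG (¬t ∨ r): {s0, s2}.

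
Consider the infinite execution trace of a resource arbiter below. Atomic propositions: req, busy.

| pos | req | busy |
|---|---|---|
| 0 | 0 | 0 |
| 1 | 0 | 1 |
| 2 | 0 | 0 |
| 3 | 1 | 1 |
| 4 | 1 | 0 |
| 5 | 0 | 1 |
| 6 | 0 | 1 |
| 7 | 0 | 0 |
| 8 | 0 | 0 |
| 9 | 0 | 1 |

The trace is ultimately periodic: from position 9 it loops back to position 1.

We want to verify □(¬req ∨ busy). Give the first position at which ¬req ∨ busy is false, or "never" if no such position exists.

4

Check ¬req ∨ busy at each position in order: 0 ✓, 1 ✓, 2 ✓, 3 ✓.
At position 4 the labels are {req}, so ¬req ∨ busy is false there. This is the first violation.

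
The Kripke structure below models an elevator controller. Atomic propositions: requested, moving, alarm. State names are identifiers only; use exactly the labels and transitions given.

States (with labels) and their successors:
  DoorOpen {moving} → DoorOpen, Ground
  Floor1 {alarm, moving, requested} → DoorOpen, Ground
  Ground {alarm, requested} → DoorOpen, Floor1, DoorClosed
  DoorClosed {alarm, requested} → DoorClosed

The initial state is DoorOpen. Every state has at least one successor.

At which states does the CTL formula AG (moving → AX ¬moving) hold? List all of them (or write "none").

States satisfying moving → AX ¬moving: {Ground, DoorClosed}.
States satisfying AG (moving → AX ¬moving): {DoorClosed}.

{DoorClosed}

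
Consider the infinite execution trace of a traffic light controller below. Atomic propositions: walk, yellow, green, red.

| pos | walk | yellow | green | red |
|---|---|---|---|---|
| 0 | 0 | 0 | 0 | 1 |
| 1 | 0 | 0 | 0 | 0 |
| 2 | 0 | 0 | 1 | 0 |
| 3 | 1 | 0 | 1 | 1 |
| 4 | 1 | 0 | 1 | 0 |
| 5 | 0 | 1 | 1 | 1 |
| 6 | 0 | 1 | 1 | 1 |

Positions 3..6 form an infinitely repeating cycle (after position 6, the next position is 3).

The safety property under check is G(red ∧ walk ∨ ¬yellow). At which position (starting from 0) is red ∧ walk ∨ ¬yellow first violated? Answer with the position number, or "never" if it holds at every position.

5

Check red ∧ walk ∨ ¬yellow at each position in order: 0 ✓, 1 ✓, 2 ✓, 3 ✓, 4 ✓.
At position 5 the labels are {green, red, yellow}, so red ∧ walk ∨ ¬yellow is false there. This is the first violation.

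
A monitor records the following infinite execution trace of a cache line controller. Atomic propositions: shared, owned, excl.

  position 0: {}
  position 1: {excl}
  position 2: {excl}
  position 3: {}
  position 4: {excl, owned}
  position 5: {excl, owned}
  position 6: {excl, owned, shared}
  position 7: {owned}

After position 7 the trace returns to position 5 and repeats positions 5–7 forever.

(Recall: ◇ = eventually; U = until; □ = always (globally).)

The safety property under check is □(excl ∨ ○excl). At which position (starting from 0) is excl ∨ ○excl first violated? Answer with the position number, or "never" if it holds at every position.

excl ∨ ○excl holds at every position 0..7, and those are all the positions the trace ever visits, so the invariant □(excl ∨ ○excl) is never violated.

never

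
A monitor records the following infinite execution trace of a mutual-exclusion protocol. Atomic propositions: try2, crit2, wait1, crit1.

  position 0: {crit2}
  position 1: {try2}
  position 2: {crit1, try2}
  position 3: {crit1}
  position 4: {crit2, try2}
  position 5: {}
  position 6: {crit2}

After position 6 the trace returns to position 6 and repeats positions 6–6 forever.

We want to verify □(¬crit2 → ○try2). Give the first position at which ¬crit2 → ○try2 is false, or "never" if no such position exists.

Check ¬crit2 → ○try2 at each position in order: 0 ✓, 1 ✓.
At position 2 the labels are {crit1, try2} and the next position 3 has {crit1}, so ¬crit2 → ○try2 is false there. This is the first violation.

2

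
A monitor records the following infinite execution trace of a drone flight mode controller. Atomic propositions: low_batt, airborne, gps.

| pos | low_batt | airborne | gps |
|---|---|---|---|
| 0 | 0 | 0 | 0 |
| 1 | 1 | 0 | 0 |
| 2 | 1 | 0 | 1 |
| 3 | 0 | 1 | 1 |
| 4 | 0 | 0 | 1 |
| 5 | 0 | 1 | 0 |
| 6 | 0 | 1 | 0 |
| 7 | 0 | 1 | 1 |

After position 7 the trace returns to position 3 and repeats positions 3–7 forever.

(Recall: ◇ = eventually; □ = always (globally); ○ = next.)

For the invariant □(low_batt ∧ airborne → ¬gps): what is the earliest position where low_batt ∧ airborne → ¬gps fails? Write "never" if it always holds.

never

low_batt ∧ airborne → ¬gps holds at every position 0..7, and those are all the positions the trace ever visits, so the invariant □(low_batt ∧ airborne → ¬gps) is never violated.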